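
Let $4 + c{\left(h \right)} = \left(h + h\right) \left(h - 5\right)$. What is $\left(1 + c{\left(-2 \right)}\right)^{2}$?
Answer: $625$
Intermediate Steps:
$c{\left(h \right)} = -4 + 2 h \left(-5 + h\right)$ ($c{\left(h \right)} = -4 + \left(h + h\right) \left(h - 5\right) = -4 + 2 h \left(-5 + h\right)$)
$\left(1 + c{\left(-2 \right)}\right)^{2} = \left(1 - \left(-16 - 8\right)\right)^{2} = \left(1 + \left(-4 + 20 + 2 \cdot 4\right)\right)^{2} = \left(1 + \left(-4 + 20 + 8\right)\right)^{2} = \left(1 + 24\right)^{2} = 25^{2} = 625$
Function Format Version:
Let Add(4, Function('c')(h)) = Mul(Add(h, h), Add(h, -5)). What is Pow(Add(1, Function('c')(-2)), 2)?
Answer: 625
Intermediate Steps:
Function('c')(h) = Add(-4, Mul(2, h, Add(-5, h))) (Function('c')(h) = Add(-4, Mul(Add(h, h), Add(h, -5))) = Add(-4, Mul(Mul(2, h), Add(-5, h))) = Add(-4, Mul(2, h, Add(-5, h))))
Pow(Add(1, Function('c')(-2)), 2) = Pow(Add(1, Add(-4, Mul(-10, -2), Mul(2, Pow(-2, 2)))), 2) = Pow(Add(1, Add(-4, 20, Mul(2, 4))), 2) = Pow(Add(1, Add(-4, 20, 8)), 2) = Pow(Add(1, 24), 2) = Pow(25, 2) = 625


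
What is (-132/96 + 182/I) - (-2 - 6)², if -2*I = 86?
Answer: -23945/344 ≈ -69.608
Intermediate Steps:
I = -43 (I = -½*86 = -43)
(-132/96 + 182/I) - (-2 - 6)² = (-132/96 + 182/(-43)) - (-2 - 6)² = (-132*1/96 + 182*(-1/43)) - 1*(-8)² = (-11/8 - 182/43) - 1*64 = -1929/344 - 64 = -23945/344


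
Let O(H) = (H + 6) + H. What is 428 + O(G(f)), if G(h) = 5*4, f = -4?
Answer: 474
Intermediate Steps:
G(h) = 20
O(H) = 6 + 2*H (O(H) = (6 + H) + H = 6 + 2*H)
428 + O(G(f)) = 428 + (6 + 2*20) = 428 + (6 + 40) = 428 + 46 = 474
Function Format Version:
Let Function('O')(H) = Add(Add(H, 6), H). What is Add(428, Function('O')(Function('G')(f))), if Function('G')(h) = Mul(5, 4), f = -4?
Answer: 474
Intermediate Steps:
Function('G')(h) = 20
Function('O')(H) = Add(6, Mul(2, H)) (Function('O')(H) = Add(Add(6, H), H) = Add(6, Mul(2, H)))
Add(428, Function('O')(Function('G')(f))) = Add(428, Add(6, Mul(2, 20))) = Add(428, Add(6, 40)) = Add(428, 46) = 474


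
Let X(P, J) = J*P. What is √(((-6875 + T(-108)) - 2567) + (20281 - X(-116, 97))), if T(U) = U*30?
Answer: √18851 ≈ 137.30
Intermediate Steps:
T(U) = 30*U
√(((-6875 + T(-108)) - 2567) + (20281 - X(-116, 97))) = √(((-6875 + 30*(-108)) - 2567) + (20281 - 97*(-116))) = √(((-6875 - 3240) - 2567) + (20281 - 1*(-11252))) = √((-10115 - 2567) + (20281 + 11252)) = √(-12682 + 31533) = √18851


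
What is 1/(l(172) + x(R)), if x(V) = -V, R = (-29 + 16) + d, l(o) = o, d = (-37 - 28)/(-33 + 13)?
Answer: 4/727 ≈ 0.0055021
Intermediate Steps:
d = 13/4 (d = -65/(-20) = -65*(-1/20) = 13/4 ≈ 3.2500)
R = -39/4 (R = (-29 + 16) + 13/4 = -13 + 13/4 = -39/4 ≈ -9.7500)
1/(l(172) + x(R)) = 1/(172 - 1*(-39/4)) = 1/(172 + 39/4) = 1/(727/4) = 4/727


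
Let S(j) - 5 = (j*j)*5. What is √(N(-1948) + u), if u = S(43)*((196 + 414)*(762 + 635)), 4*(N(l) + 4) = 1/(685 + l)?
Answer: √50296141143486033/2526 ≈ 88784.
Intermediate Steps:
S(j) = 5 + 5*j² (S(j) = 5 + (j*j)*5 = 5 + j²*5 = 5 + 5*j²)
N(l) = -4 + 1/(4*(685 + l))
u = 7882572500 (u = (5 + 5*43²)*((196 + 414)*(762 + 635)) = (5 + 5*1849)*(610*1397) = (5 + 9245)*852170 = 9250*852170 = 7882572500)
√(N(-1948) + u) = √((-10959 - 16*(-1948))/(4*(685 - 1948)) + 7882572500) = √((¼)*(-10959 + 31168)/(-1263) + 7882572500) = √((¼)*(-1/1263)*20209 + 7882572500) = √(-20209/5052 + 7882572500) = √(39822756249791/5052) = √50296141143486033/2526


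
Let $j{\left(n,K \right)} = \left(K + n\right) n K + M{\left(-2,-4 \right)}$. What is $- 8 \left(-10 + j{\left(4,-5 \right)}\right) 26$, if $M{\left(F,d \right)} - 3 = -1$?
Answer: $-2496$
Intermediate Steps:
$M{\left(F,d \right)} = 2$ ($M{\left(F,d \right)} = 3 - 1 = 2$)
$j{\left(n,K \right)} = 2 + K n \left(K + n\right)$ ($j{\left(n,K \right)} = \left(K + n\right) n K + 2 = n \left(K + n\right) K + 2 = K n \left(K + n\right) + 2 = 2 + K n \left(K + n\right)$)
$- 8 \left(-10 + j{\left(4,-5 \right)}\right) 26 = - 8 \left(-10 + \left(2 - 5 \cdot 4^{2} + 4 \left(-5\right)^{2}\right)\right) 26 = - 8 \left(-10 + \left(2 - 80 + 4 \cdot 25\right)\right) 26 = - 8 \left(-10 + \left(2 - 80 + 100\right)\right) 26 = - 8 \left(-10 + 22\right) 26 = \left(-8\right) 12 \cdot 26 = \left(-96\right) 26 = -2496$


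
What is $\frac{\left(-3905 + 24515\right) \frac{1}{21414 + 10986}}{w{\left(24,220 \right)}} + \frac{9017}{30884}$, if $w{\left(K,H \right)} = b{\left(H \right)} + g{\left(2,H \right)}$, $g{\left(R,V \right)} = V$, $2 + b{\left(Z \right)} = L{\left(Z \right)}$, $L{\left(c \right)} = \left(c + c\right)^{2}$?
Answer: $\frac{157290889649}{538728760080} \approx 0.29197$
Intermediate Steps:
$L{\left(c \right)} = 4 c^{2}$ ($L{\left(c \right)} = \left(2 c\right)^{2} = 4 c^{2}$)
$b{\left(Z \right)} = -2 + 4 Z^{2}$
$w{\left(K,H \right)} = -2 + H + 4 H^{2}$ ($w{\left(K,H \right)} = \left(-2 + 4 H^{2}\right) + H = -2 + H + 4 H^{2}$)
$\frac{\left(-3905 + 24515\right) \frac{1}{21414 + 10986}}{w{\left(24,220 \right)}} + \frac{9017}{30884} = \frac{\left(-3905 + 24515\right) \frac{1}{21414 + 10986}}{-2 + 220 + 4 \cdot 220^{2}} + \frac{9017}{30884} = \frac{20610 \cdot \frac{1}{32400}}{-2 + 220 + 4 \cdot 48400} + 9017 \cdot \frac{1}{30884} = \frac{20610 \cdot \frac{1}{32400}}{-2 + 220 + 193600} + \frac{9017}{30884} = \frac{229}{360 \cdot 193818} + \frac{9017}{30884} = \frac{229}{360} \cdot \frac{1}{193818} + \frac{9017}{30884} = \frac{229}{69774480} + \frac{9017}{30884} = \frac{157290889649}{538728760080}$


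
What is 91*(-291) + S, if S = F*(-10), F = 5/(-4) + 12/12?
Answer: -52957/2 ≈ -26479.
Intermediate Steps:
F = -1/4 (F = 5*(-1/4) + 12*(1/12) = -5/4 + 1 = -1/4 ≈ -0.25000)
S = 5/2 (S = -1/4*(-10) = 5/2 ≈ 2.5000)
91*(-291) + S = 91*(-291) + 5/2 = -26481 + 5/2 = -52957/2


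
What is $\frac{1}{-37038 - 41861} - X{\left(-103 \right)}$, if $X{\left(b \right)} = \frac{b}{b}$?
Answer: $- \frac{78900}{78899} \approx -1.0$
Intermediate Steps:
$X{\left(b \right)} = 1$
$\frac{1}{-37038 - 41861} - X{\left(-103 \right)} = \frac{1}{-37038 - 41861} - 1 = \frac{1}{-78899} - 1 = - \frac{1}{78899} - 1 = - \frac{78900}{78899}$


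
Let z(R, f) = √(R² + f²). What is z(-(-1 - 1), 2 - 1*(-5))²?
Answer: 53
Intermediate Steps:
z(-(-1 - 1), 2 - 1*(-5))² = (√((-(-1 - 1))² + (2 - 1*(-5))²))² = (√((-1*(-2))² + (2 + 5)²))² = (√(2² + 7²))² = (√(4 + 49))² = (√53)² = 53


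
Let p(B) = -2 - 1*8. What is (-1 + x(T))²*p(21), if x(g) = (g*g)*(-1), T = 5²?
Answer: -3918760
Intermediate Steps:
T = 25
x(g) = -g² (x(g) = g²*(-1) = -g²)
p(B) = -10 (p(B) = -2 - 8 = -10)
(-1 + x(T))²*p(21) = (-1 - 1*25²)²*(-10) = (-1 - 1*625)²*(-10) = (-1 - 625)²*(-10) = (-626)²*(-10) = 391876*(-10) = -3918760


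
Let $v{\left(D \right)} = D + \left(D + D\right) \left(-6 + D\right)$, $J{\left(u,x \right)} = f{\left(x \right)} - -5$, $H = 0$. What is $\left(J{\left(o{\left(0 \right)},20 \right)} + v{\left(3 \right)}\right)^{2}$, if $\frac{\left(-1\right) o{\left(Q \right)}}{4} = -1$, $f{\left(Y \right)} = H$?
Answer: $100$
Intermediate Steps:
$f{\left(Y \right)} = 0$
$o{\left(Q \right)} = 4$ ($o{\left(Q \right)} = \left(-4\right) \left(-1\right) = 4$)
$J{\left(u,x \right)} = 5$ ($J{\left(u,x \right)} = 0 - -5 = 0 + 5 = 5$)
$v{\left(D \right)} = D + 2 D \left(-6 + D\right)$
$\left(J{\left(o{\left(0 \right)},20 \right)} + v{\left(3 \right)}\right)^{2} = \left(5 + 3 \left(-11 + 2 \cdot 3\right)\right)^{2} = \left(5 + 3 \left(-11 + 6\right)\right)^{2} = \left(5 + 3 \left(-5\right)\right)^{2} = \left(5 - 15\right)^{2} = \left(-10\right)^{2} = 100$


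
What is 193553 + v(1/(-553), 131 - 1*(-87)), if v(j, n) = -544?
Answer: 193009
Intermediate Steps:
193553 + v(1/(-553), 131 - 1*(-87)) = 193553 - 544 = 193009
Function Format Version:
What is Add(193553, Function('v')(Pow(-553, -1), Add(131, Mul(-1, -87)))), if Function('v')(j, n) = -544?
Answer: 193009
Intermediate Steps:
Add(193553, Function('v')(Pow(-553, -1), Add(131, Mul(-1, -87)))) = Add(193553, -544) = 193009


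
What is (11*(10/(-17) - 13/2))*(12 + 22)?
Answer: -2651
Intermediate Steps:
(11*(10/(-17) - 13/2))*(12 + 22) = (11*(10*(-1/17) - 13*½))*34 = (11*(-10/17 - 13/2))*34 = (11*(-241/34))*34 = -2651/34*34 = -2651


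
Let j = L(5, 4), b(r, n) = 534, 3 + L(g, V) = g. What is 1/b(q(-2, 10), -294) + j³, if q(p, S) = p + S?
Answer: 4273/534 ≈ 8.0019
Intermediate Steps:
q(p, S) = S + p
L(g, V) = -3 + g
j = 2 (j = -3 + 5 = 2)
1/b(q(-2, 10), -294) + j³ = 1/534 + 2³ = 1/534 + 8 = 4273/534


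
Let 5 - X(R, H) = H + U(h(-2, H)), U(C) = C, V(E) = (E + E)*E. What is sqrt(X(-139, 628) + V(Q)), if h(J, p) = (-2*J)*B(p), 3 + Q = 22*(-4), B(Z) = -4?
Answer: sqrt(15955) ≈ 126.31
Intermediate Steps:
Q = -91 (Q = -3 + 22*(-4) = -3 - 88 = -91)
V(E) = 2*E**2 (V(E) = (2*E)*E = 2*E**2)
h(J, p) = 8*J (h(J, p) = -2*J*(-4) = 8*J)
X(R, H) = 21 - H (X(R, H) = 5 - (H + 8*(-2)) = 5 - (H - 16) = 5 - (-16 + H) = 5 + (16 - H) = 21 - H)
sqrt(X(-139, 628) + V(Q)) = sqrt((21 - 1*628) + 2*(-91)**2) = sqrt((21 - 628) + 2*8281) = sqrt(-607 + 16562) = sqrt(15955)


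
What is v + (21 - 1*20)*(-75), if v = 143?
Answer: 68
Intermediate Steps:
v + (21 - 1*20)*(-75) = 143 + (21 - 1*20)*(-75) = 143 + (21 - 20)*(-75) = 143 + 1*(-75) = 143 - 75 = 68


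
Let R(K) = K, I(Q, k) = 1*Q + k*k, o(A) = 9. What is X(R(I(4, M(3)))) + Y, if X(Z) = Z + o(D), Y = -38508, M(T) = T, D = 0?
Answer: -38486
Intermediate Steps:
I(Q, k) = Q + k²
X(Z) = 9 + Z (X(Z) = Z + 9 = 9 + Z)
X(R(I(4, M(3)))) + Y = (9 + (4 + 3²)) - 38508 = (9 + (4 + 9)) - 38508 = (9 + 13) - 38508 = 22 - 38508 = -38486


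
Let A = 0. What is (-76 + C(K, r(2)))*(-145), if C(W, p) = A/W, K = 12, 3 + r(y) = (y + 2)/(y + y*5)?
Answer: 11020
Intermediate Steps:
r(y) = -3 + (2 + y)/(6*y) (r(y) = -3 + (y + 2)/(y + y*5) = -3 + (2 + y)/(y + 5*y) = -3 + (2 + y)/((6*y)) = -3 + (2 + y)*(1/(6*y)) = -3 + (2 + y)/(6*y))
C(W, p) = 0 (C(W, p) = 0/W = 0)
(-76 + C(K, r(2)))*(-145) = (-76 + 0)*(-145) = -76*(-145) = 11020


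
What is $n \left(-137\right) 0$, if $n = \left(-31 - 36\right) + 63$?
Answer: $0$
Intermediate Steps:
$n = -4$ ($n = -67 + 63 = -4$)
$n \left(-137\right) 0 = \left(-4\right) \left(-137\right) 0 = 548 \cdot 0 = 0$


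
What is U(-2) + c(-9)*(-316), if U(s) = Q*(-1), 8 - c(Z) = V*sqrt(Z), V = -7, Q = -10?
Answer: -2518 - 6636*I ≈ -2518.0 - 6636.0*I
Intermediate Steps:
c(Z) = 8 + 7*sqrt(Z) (c(Z) = 8 - (-7)*sqrt(Z) = 8 + 7*sqrt(Z))
U(s) = 10 (U(s) = -10*(-1) = 10)
U(-2) + c(-9)*(-316) = 10 + (8 + 7*sqrt(-9))*(-316) = 10 + (8 + 7*(3*I))*(-316) = 10 + (8 + 21*I)*(-316) = 10 + (-2528 - 6636*I) = -2518 - 6636*I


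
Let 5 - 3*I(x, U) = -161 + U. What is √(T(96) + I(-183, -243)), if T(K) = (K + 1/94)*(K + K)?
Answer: √369197643/141 ≈ 136.27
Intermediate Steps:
I(x, U) = 166/3 - U/3 (I(x, U) = 5/3 - (-161 + U)/3 = 5/3 + (161/3 - U/3) = 166/3 - U/3)
T(K) = 2*K*(1/94 + K) (T(K) = (K + 1/94)*(2*K) = (1/94 + K)*(2*K) = 2*K*(1/94 + K))
√(T(96) + I(-183, -243)) = √((1/47)*96*(1 + 94*96) + (166/3 - ⅓*(-243))) = √((1/47)*96*(1 + 9024) + (166/3 + 81)) = √((1/47)*96*9025 + 409/3) = √(866400/47 + 409/3) = √(2618423/141) = √369197643/141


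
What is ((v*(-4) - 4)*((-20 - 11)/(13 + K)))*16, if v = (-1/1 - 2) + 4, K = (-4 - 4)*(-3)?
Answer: 3968/37 ≈ 107.24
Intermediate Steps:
K = 24 (K = -8*(-3) = 24)
v = 1 (v = (-1*1 - 2) + 4 = (-1 - 2) + 4 = -3 + 4 = 1)
((v*(-4) - 4)*((-20 - 11)/(13 + K)))*16 = ((1*(-4) - 4)*((-20 - 11)/(13 + 24)))*16 = ((-4 - 4)*(-31/37))*16 = -(-248)/37*16 = -8*(-31/37)*16 = (248/37)*16 = 3968/37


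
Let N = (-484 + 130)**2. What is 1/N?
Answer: 1/125316 ≈ 7.9798e-6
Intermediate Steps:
N = 125316 (N = (-354)**2 = 125316)
1/N = 1/125316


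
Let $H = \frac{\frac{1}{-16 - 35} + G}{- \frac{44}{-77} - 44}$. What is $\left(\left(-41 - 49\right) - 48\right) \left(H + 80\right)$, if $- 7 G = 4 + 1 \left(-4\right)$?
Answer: $- \frac{28527521}{2584} \approx -11040.0$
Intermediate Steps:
$G = 0$ ($G = - \frac{4 + 1 \left(-4\right)}{7} = - \frac{4 - 4}{7} = \left(- \frac{1}{7}\right) 0 = 0$)
$H = \frac{7}{15504}$ ($H = \frac{\frac{1}{-16 - 35} + 0}{- \frac{44}{-77} - 44} = \frac{\frac{1}{-51} + 0}{\left(-44\right) \left(- \frac{1}{77}\right) - 44} = \frac{- \frac{1}{51} + 0}{\frac{4}{7} - 44} = - \frac{1}{51 \left(- \frac{304}{7}\right)} = \left(- \frac{1}{51}\right) \left(- \frac{7}{304}\right) = \frac{7}{15504} \approx 0.0004515$)
$\left(\left(-41 - 49\right) - 48\right) \left(H + 80\right) = \left(\left(-41 - 49\right) - 48\right) \left(\frac{7}{15504} + 80\right) = \left(-90 - 48\right) \frac{1240327}{15504} = \left(-138\right) \frac{1240327}{15504} = - \frac{28527521}{2584}$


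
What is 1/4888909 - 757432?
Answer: -3703016121687/4888909 ≈ -7.5743e+5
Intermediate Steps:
1/4888909 - 757432 = -3703016121687/4888909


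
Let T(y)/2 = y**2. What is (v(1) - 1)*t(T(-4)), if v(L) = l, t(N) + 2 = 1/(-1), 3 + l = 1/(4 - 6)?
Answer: 27/2 ≈ 13.500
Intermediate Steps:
T(y) = 2*y**2
l = -7/2 (l = -3 + 1/(4 - 6) = -3 + 1/(-2) = -3 - 1/2 = -7/2 ≈ -3.5000)
t(N) = -3 (t(N) = -2 + 1/(-1) = -2 - 1 = -3)
v(L) = -7/2
(v(1) - 1)*t(T(-4)) = (-7/2 - 1)*(-3) = -9/2*(-3) = 27/2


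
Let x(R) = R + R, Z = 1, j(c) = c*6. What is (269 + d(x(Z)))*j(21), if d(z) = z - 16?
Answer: 32130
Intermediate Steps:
j(c) = 6*c
x(R) = 2*R
d(z) = -16 + z
(269 + d(x(Z)))*j(21) = (269 + (-16 + 2*1))*(6*21) = (269 + (-16 + 2))*126 = (269 - 14)*126 = 255*126 = 32130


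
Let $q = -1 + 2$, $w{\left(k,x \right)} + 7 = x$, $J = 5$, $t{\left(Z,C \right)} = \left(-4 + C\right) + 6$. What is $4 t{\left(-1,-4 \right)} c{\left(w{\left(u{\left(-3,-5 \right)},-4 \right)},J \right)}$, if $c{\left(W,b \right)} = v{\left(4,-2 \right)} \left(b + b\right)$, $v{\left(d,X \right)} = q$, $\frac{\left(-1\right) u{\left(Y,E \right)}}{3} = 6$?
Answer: $-80$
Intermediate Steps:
$t{\left(Z,C \right)} = 2 + C$
$u{\left(Y,E \right)} = -18$ ($u{\left(Y,E \right)} = \left(-3\right) 6 = -18$)
$w{\left(k,x \right)} = -7 + x$
$q = 1$
$v{\left(d,X \right)} = 1$
$c{\left(W,b \right)} = 2 b$ ($c{\left(W,b \right)} = 1 \left(b + b\right) = 1 \cdot 2 b = 2 b$)
$4 t{\left(-1,-4 \right)} c{\left(w{\left(u{\left(-3,-5 \right)},-4 \right)},J \right)} = 4 \left(2 - 4\right) 2 \cdot 5 = 4 \left(-2\right) 10 = \left(-8\right) 10 = -80$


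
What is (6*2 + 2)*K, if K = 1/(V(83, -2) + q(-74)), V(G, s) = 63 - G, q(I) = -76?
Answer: -7/48 ≈ -0.14583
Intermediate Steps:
K = -1/96 (K = 1/((63 - 1*83) - 76) = 1/((63 - 83) - 76) = 1/(-20 - 76) = 1/(-96) = -1/96 ≈ -0.010417)
(6*2 + 2)*K = (6*2 + 2)*(-1/96) = (12 + 2)*(-1/96) = 14*(-1/96) = -7/48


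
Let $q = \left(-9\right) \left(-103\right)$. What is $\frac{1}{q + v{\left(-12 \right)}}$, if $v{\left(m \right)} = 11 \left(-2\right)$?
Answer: $\frac{1}{905} \approx 0.001105$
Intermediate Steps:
$q = 927$
$v{\left(m \right)} = -22$
$\frac{1}{q + v{\left(-12 \right)}} = \frac{1}{927 - 22} = \frac{1}{905}$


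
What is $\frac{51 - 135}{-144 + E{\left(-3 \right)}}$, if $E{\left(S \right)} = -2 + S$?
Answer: $\frac{84}{149} \approx 0.56376$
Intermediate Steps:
$\frac{51 - 135}{-144 + E{\left(-3 \right)}} = \frac{51 - 135}{-144 - 5} = - \frac{84}{-144 - 5} = - \frac{84}{-149} = \left(-84\right) \left(- \frac{1}{149}\right) = \frac{84}{149}$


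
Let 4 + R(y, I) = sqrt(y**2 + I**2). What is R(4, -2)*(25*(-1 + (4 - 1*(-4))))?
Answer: -700 + 350*sqrt(5) ≈ 82.624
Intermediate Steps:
R(y, I) = -4 + sqrt(I**2 + y**2) (R(y, I) = -4 + sqrt(y**2 + I**2) = -4 + sqrt(I**2 + y**2))
R(4, -2)*(25*(-1 + (4 - 1*(-4)))) = (-4 + sqrt((-2)**2 + 4**2))*(25*(-1 + (4 - 1*(-4)))) = (-4 + sqrt(4 + 16))*(25*(-1 + (4 + 4))) = (-4 + sqrt(20))*(25*(-1 + 8)) = (-4 + 2*sqrt(5))*(25*7) = (-4 + 2*sqrt(5))*175 = -700 + 350*sqrt(5)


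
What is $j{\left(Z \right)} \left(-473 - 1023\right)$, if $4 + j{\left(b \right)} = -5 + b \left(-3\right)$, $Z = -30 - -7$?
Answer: $-89760$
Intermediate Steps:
$Z = -23$ ($Z = -30 + 7 = -23$)
$j{\left(b \right)} = -9 - 3 b$ ($j{\left(b \right)} = -4 + \left(-5 + b \left(-3\right)\right) = -4 - \left(5 + 3 b\right) = -9 - 3 b$)
$j{\left(Z \right)} \left(-473 - 1023\right) = \left(-9 - -69\right) \left(-473 - 1023\right) = \left(-9 + 69\right) \left(-1496\right) = 60 \left(-1496\right) = -89760$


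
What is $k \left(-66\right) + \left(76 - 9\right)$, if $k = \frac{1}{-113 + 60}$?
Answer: $\frac{3617}{53} \approx 68.245$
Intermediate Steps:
$k = - \frac{1}{53}$ ($k = \frac{1}{-53} = - \frac{1}{53} \approx -0.018868$)
$k \left(-66\right) + \left(76 - 9\right) = \left(- \frac{1}{53}\right) \left(-66\right) + \left(76 - 9\right) = \frac{66}{53} + 67 = \frac{3617}{53}$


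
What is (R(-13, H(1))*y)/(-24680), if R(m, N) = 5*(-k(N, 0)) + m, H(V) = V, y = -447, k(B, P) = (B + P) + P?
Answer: -4023/12340 ≈ -0.32601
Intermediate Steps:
k(B, P) = B + 2*P
R(m, N) = m - 5*N (R(m, N) = 5*(-(N + 2*0)) + m = 5*(-(N + 0)) + m = 5*(-N) + m = -5*N + m = m - 5*N)
(R(-13, H(1))*y)/(-24680) = ((-13 - 5*1)*(-447))/(-24680) = ((-13 - 5)*(-447))*(-1/24680) = -18*(-447)*(-1/24680) = 8046*(-1/24680) = -4023/12340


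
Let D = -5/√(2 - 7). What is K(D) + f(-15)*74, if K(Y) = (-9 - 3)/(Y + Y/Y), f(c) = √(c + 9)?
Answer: 2*(6*I + 37*√6 + 37*I*√30)/(√5 - I) ≈ -2.0 + 185.73*I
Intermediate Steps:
f(c) = √(9 + c)
D = I*√5 (D = -5*(-I*√5/5) = -(-1)*I*√5 = I*√5 ≈ 2.2361*I)
K(Y) = -12/(1 + Y) (K(Y) = -12/(Y + 1) = -12/(1 + Y))
K(D) + f(-15)*74 = -12/(1 + I*√5) + √(9 - 15)*74 = -12/(1 + I*√5) + √(-6)*74 = -12/(1 + I*√5) + (I*√6)*74 = -12/(1 + I*√5) + 74*I*√6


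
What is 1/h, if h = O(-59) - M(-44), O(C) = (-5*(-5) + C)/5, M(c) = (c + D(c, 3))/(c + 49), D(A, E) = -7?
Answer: 5/17 ≈ 0.29412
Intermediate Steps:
M(c) = (-7 + c)/(49 + c) (M(c) = (c - 7)/(c + 49) = (-7 + c)/(49 + c))
O(C) = 5 + C/5 (O(C) = (25 + C)*(⅕) = 5 + C/5)
h = 17/5 (h = (5 + (⅕)*(-59)) - (-7 - 44)/(49 - 44) = (5 - 59/5) - (-51)/5 = -34/5 - (-51)/5 = -34/5 - 1*(-51/5) = -34/5 + 51/5 = 17/5 ≈ 3.4000)
1/h = 1/(17/5) = 5/17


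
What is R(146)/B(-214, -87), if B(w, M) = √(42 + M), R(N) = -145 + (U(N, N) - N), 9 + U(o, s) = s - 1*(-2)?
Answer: 152*I*√5/15 ≈ 22.659*I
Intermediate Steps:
U(o, s) = -7 + s (U(o, s) = -9 + (s - 1*(-2)) = -9 + (s + 2) = -9 + (2 + s) = -7 + s)
R(N) = -152 (R(N) = -145 + ((-7 + N) - N) = -145 - 7 = -152)
R(146)/B(-214, -87) = -152/√(42 - 87) = -152*(-I*√5/15) = -(-152)*I*√5/15 = 152*I*√5/15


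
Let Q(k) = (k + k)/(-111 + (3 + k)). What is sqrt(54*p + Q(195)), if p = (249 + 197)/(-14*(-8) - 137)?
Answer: I*sqrt(20160394)/145 ≈ 30.966*I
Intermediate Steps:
p = -446/25 (p = 446/(112 - 137) = 446/(-25) = 446*(-1/25) = -446/25 ≈ -17.840)
Q(k) = 2*k/(-108 + k) (Q(k) = (2*k)/(-108 + k) = 2*k/(-108 + k))
sqrt(54*p + Q(195)) = sqrt(54*(-446/25) + 2*195/(-108 + 195)) = sqrt(-24084/25 + 2*195/87) = sqrt(-24084/25 + 2*195*(1/87)) = sqrt(-24084/25 + 130/29) = sqrt(-695186/725) = I*sqrt(20160394)/145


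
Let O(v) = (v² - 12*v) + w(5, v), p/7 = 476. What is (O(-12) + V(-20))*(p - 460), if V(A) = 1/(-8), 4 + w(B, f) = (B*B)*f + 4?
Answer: -34823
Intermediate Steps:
p = 3332 (p = 7*476 = 3332)
w(B, f) = f*B² (w(B, f) = -4 + ((B*B)*f + 4) = -4 + (B²*f + 4) = -4 + (f*B² + 4) = -4 + (4 + f*B²) = f*B²)
V(A) = -⅛
O(v) = v² + 13*v (O(v) = (v² - 12*v) + v*5² = (v² - 12*v) + v*25 = (v² - 12*v) + 25*v = v² + 13*v)
(O(-12) + V(-20))*(p - 460) = (-12*(13 - 12) - ⅛)*(3332 - 460) = (-12*1 - ⅛)*2872 = (-12 - ⅛)*2872 = -97/8*2872 = -34823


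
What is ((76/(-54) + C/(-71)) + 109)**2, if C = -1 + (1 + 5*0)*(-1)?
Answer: 42563403481/3674889 ≈ 11582.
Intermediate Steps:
C = -2 (C = -1 + (1 + 0)*(-1) = -1 + 1*(-1) = -1 - 1 = -2)
((76/(-54) + C/(-71)) + 109)**2 = ((76/(-54) - 2/(-71)) + 109)**2 = ((76*(-1/54) - 2*(-1/71)) + 109)**2 = ((-38/27 + 2/71) + 109)**2 = (-2644/1917 + 109)**2 = (206309/1917)**2 = 42563403481/3674889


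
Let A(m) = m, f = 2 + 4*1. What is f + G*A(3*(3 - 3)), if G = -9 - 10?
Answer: 6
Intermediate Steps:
f = 6 (f = 2 + 4 = 6)
G = -19
f + G*A(3*(3 - 3)) = 6 - 57*(3 - 3) = 6 - 57*0 = 6 - 19*0 = 6 + 0 = 6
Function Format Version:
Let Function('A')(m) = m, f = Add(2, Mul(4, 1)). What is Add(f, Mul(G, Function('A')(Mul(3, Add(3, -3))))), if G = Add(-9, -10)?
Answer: 6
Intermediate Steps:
f = 6 (f = Add(2, 4) = 6)
G = -19
Add(f, Mul(G, Function('A')(Mul(3, Add(3, -3))))) = Add(6, Mul(-19, Mul(3, Add(3, -3)))) = Add(6, Mul(-19, Mul(3, 0))) = Add(6, Mul(-19, 0)) = Add(6, 0) = 6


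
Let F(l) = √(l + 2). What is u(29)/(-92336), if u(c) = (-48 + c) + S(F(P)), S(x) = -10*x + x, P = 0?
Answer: 19/92336 + 9*√2/92336 ≈ 0.00034361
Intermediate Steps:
F(l) = √(2 + l)
S(x) = -9*x
u(c) = -48 + c - 9*√2 (u(c) = (-48 + c) - 9*√(2 + 0) = (-48 + c) - 9*√2 = -48 + c - 9*√2)
u(29)/(-92336) = (-48 + 29 - 9*√2)/(-92336) = (-19 - 9*√2)*(-1/92336) = 19/92336 + 9*√2/92336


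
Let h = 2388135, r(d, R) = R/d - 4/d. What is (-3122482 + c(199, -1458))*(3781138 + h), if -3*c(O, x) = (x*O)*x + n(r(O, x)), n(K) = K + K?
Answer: -530844342988211362/597 ≈ -8.8919e+14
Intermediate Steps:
r(d, R) = -4/d + R/d
n(K) = 2*K
c(O, x) = -2*(-4 + x)/(3*O) - O*x²/3 (c(O, x) = -((x*O)*x + 2*((-4 + x)/O))/3 = -((O*x)*x + 2*(-4 + x)/O)/3 = -(O*x² + 2*(-4 + x)/O)/3 = -2*(-4 + x)/(3*O) - O*x²/3)
(-3122482 + c(199, -1458))*(3781138 + h) = (-3122482 + (⅓)*(8 - 2*(-1458) - 1*199²*(-1458)²)/199)*(3781138 + 2388135) = (-3122482 + (⅓)*(1/199)*(8 + 2916 - 1*39601*2125764))*6169273 = (-3122482 + (⅓)*(1/199)*(8 + 2916 - 84182380164))*6169273 = (-3122482 + (⅓)*(1/199)*(-84182377240))*6169273 = (-3122482 - 84182377240/597)*6169273 = -86046498994/597*6169273 = -530844342988211362/597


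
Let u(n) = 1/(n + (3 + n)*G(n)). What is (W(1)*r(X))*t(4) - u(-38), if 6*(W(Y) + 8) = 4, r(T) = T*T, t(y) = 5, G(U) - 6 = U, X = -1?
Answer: -119023/3246 ≈ -36.668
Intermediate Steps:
G(U) = 6 + U
r(T) = T²
u(n) = 1/(n + (3 + n)*(6 + n))
W(Y) = -22/3 (W(Y) = -8 + (⅙)*4 = -8 + ⅔ = -22/3)
(W(1)*r(X))*t(4) - u(-38) = -22/3*(-1)²*5 - 1/(18 + (-38)² + 10*(-38)) = -22/3*1*5 - 1/(18 + 1444 - 380) = -22/3*5 - 1/1082 = -110/3 - 1*1/1082 = -110/3 - 1/1082 = -119023/3246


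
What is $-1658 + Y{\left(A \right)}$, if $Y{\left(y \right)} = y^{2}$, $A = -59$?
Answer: $1823$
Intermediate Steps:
$-1658 + Y{\left(A \right)} = -1658 + \left(-59\right)^{2} = -1658 + 3481 = 1823$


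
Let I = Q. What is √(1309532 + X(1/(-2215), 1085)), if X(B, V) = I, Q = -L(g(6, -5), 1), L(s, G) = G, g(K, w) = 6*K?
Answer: √1309531 ≈ 1144.3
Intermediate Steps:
Q = -1 (Q = -1*1 = -1)
I = -1
X(B, V) = -1
√(1309532 + X(1/(-2215), 1085)) = √(1309532 - 1) = √1309531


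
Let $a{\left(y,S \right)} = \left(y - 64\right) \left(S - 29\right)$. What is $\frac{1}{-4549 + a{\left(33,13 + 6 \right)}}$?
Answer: $- \frac{1}{4239} \approx -0.0002359$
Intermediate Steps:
$a{\left(y,S \right)} = \left(-64 + y\right) \left(-29 + S\right)$
$\frac{1}{-4549 + a{\left(33,13 + 6 \right)}} = \frac{1}{-4549 + \left(1856 - 64 \left(13 + 6\right) - 957 + \left(13 + 6\right) 33\right)} = \frac{1}{-4549 + \left(1856 - 1216 - 957 + 19 \cdot 33\right)} = \frac{1}{-4549 + \left(1856 - 1216 - 957 + 627\right)} = \frac{1}{-4549 + 310} = \frac{1}{-4239} = - \frac{1}{4239}$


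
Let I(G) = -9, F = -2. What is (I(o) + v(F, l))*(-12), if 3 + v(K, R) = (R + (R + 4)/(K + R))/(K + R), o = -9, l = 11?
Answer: 1144/9 ≈ 127.11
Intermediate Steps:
v(K, R) = -3 + (R + (4 + R)/(K + R))/(K + R) (v(K, R) = -3 + (R + (R + 4)/(K + R))/(K + R) = -3 + (R + (4 + R)/(K + R))/(K + R))
(I(o) + v(F, l))*(-12) = (-9 + (4 + 11 + 11² - 3*(-2 + 11)² - 2*11)/(-2 + 11)²)*(-12) = (-9 + (4 + 11 + 121 - 3*9² - 22)/9²)*(-12) = (-9 + (4 + 11 + 121 - 3*81 - 22)/81)*(-12) = (-9 + (4 + 11 + 121 - 243 - 22)/81)*(-12) = (-9 + (1/81)*(-129))*(-12) = (-9 - 43/27)*(-12) = -286/27*(-12) = 1144/9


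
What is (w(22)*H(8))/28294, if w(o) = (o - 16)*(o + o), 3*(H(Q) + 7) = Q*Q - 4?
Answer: 1716/14147 ≈ 0.12130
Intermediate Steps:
H(Q) = -25/3 + Q²/3 (H(Q) = -7 + (Q*Q - 4)/3 = -7 + (Q² - 4)/3 = -7 + (-4 + Q²)/3 = -7 + (-4/3 + Q²/3) = -25/3 + Q²/3)
w(o) = 2*o*(-16 + o) (w(o) = (-16 + o)*(2*o) = 2*o*(-16 + o))
(w(22)*H(8))/28294 = ((2*22*(-16 + 22))*(-25/3 + (⅓)*8²))/28294 = ((2*22*6)*(-25/3 + (⅓)*64))*(1/28294) = (264*(-25/3 + 64/3))*(1/28294) = (264*13)*(1/28294) = 3432*(1/28294) = 1716/14147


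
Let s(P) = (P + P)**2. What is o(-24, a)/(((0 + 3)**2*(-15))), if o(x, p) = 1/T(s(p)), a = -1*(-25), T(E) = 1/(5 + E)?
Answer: -167/9 ≈ -18.556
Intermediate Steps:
s(P) = 4*P**2 (s(P) = (2*P)**2 = 4*P**2)
a = 25
o(x, p) = 5 + 4*p**2 (o(x, p) = 1/(1/(5 + 4*p**2)) = 5 + 4*p**2)
o(-24, a)/(((0 + 3)**2*(-15))) = (5 + 4*25**2)/(((0 + 3)**2*(-15))) = (5 + 4*625)/((3**2*(-15))) = (5 + 2500)/((9*(-15))) = 2505/(-135) = 2505*(-1/135) = -167/9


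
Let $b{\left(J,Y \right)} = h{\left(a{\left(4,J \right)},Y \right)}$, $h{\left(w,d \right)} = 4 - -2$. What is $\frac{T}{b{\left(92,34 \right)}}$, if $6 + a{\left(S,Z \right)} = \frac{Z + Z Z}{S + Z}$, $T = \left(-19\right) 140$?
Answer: $- \frac{1330}{3} \approx -443.33$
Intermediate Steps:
$T = -2660$
$a{\left(S,Z \right)} = -6 + \frac{Z + Z^{2}}{S + Z}$ ($a{\left(S,Z \right)} = -6 + \frac{Z + Z Z}{S + Z} = -6 + \frac{Z + Z^{2}}{S + Z}$)
$h{\left(w,d \right)} = 6$ ($h{\left(w,d \right)} = 4 + 2 = 6$)
$b{\left(J,Y \right)} = 6$
$\frac{T}{b{\left(92,34 \right)}} = - \frac{2660}{6} = \left(-2660\right) \frac{1}{6} = - \frac{1330}{3}$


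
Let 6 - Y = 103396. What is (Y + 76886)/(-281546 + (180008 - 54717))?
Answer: 26504/156255 ≈ 0.16962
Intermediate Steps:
Y = -103390 (Y = 6 - 1*103396 = 6 - 103396 = -103390)
(Y + 76886)/(-281546 + (180008 - 54717)) = (-103390 + 76886)/(-281546 + (180008 - 54717)) = -26504/(-281546 + 125291) = -26504/(-156255) = -26504*(-1/156255) = 26504/156255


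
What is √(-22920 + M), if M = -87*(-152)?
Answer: 4*I*√606 ≈ 98.468*I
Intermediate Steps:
M = 13224
√(-22920 + M) = √(-22920 + 13224) = √(-9696) = 4*I*√606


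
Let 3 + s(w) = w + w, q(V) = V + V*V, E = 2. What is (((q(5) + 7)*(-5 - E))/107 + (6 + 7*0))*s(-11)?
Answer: -9575/107 ≈ -89.486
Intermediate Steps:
q(V) = V + V**2
s(w) = -3 + 2*w (s(w) = -3 + (w + w) = -3 + 2*w)
(((q(5) + 7)*(-5 - E))/107 + (6 + 7*0))*s(-11) = (((5*(1 + 5) + 7)*(-5 - 1*2))/107 + (6 + 7*0))*(-3 + 2*(-11)) = (((5*6 + 7)*(-5 - 2))*(1/107) + (6 + 0))*(-3 - 22) = (((30 + 7)*(-7))*(1/107) + 6)*(-25) = ((37*(-7))*(1/107) + 6)*(-25) = (-259*1/107 + 6)*(-25) = (-259/107 + 6)*(-25) = (383/107)*(-25) = -9575/107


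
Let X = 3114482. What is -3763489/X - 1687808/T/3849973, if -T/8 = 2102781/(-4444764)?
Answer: -11129486592043081835/8404585478871730022 ≈ -1.3242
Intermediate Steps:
T = 1401854/370397 (T = -16822248/(-4444764) = -16822248*(-1)/4444764 = -8*(-700927/1481588) = 1401854/370397 ≈ 3.7847)
-3763489/X - 1687808/T/3849973 = -3763489/3114482 - 1687808/1401854/370397/3849973 = -3763489*1/3114482 - 1687808*370397/1401854*(1/3849973) = -3763489/3114482 - 312579509888/700927*1/3849973 = -3763489/3114482 - 312579509888/2698550024971 = -11129486592043081835/8404585478871730022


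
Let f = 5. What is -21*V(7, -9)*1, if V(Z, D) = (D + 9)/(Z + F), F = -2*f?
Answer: 0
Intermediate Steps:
F = -10 (F = -2*5 = -10)
V(Z, D) = (9 + D)/(-10 + Z) (V(Z, D) = (D + 9)/(Z - 10) = (9 + D)/(-10 + Z))
-21*V(7, -9)*1 = -21*(9 - 9)/(-10 + 7)*1 = -21*0/(-3)*1 = -(-7)*0*1 = -21*0*1 = 0*1 = 0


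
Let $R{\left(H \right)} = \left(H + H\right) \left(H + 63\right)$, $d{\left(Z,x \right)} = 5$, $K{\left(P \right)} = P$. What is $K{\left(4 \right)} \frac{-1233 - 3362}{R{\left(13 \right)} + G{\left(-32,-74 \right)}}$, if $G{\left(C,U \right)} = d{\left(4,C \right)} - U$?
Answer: $- \frac{3676}{411} \approx -8.944$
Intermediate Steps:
$G{\left(C,U \right)} = 5 - U$
$R{\left(H \right)} = 2 H \left(63 + H\right)$
$K{\left(4 \right)} \frac{-1233 - 3362}{R{\left(13 \right)} + G{\left(-32,-74 \right)}} = 4 \frac{-1233 - 3362}{2 \cdot 13 \left(63 + 13\right) + \left(5 - -74\right)} = 4 \left(- \frac{4595}{2 \cdot 13 \cdot 76 + \left(5 + 74\right)}\right) = 4 \left(- \frac{4595}{1976 + 79}\right) = 4 \left(- \frac{4595}{2055}\right) = 4 \left(\left(-4595\right) \frac{1}{2055}\right) = 4 \left(- \frac{919}{411}\right) = - \frac{3676}{411}$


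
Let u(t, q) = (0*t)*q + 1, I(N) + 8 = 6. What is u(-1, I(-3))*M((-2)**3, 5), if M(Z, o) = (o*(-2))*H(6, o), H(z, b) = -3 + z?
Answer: -30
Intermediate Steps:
I(N) = -2 (I(N) = -8 + 6 = -2)
u(t, q) = 1 (u(t, q) = 0*q + 1 = 0 + 1 = 1)
M(Z, o) = -6*o (M(Z, o) = (o*(-2))*(-3 + 6) = -2*o*3 = -6*o)
u(-1, I(-3))*M((-2)**3, 5) = 1*(-6*5) = 1*(-30) = -30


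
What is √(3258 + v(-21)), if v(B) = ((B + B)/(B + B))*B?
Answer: √3237 ≈ 56.895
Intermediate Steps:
v(B) = B (v(B) = ((2*B)/((2*B)))*B = ((2*B)*(1/(2*B)))*B = 1*B = B)
√(3258 + v(-21)) = √(3258 - 21) = √3237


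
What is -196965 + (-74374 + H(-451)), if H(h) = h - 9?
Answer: -271799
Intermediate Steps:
H(h) = -9 + h
-196965 + (-74374 + H(-451)) = -196965 + (-74374 + (-9 - 451)) = -196965 + (-74374 - 460) = -196965 - 74834 = -271799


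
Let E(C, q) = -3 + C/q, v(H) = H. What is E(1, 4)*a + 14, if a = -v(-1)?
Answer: 45/4 ≈ 11.250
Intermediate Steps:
a = 1 (a = -1*(-1) = 1)
E(1, 4)*a + 14 = (-3 + 1/4)*1 + 14 = (-3 + 1*(¼))*1 + 14 = (-3 + ¼)*1 + 14 = -11/4*1 + 14 = -11/4 + 14 = 45/4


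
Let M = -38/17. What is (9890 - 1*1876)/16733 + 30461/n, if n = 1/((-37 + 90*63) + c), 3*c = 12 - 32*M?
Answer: 147153049203553/853383 ≈ 1.7243e+8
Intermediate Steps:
M = -38/17 (M = -38*1/17 = -38/17 ≈ -2.2353)
c = 1420/51 (c = (12 - 32*(-38/17))/3 = (12 + 1216/17)/3 = (⅓)*(1420/17) = 1420/51 ≈ 27.843)
n = 51/288703 (n = 1/((-37 + 90*63) + 1420/51) = 1/((-37 + 5670) + 1420/51) = 1/(5633 + 1420/51) = 1/(288703/51) = 51/288703 ≈ 0.00017665)
(9890 - 1*1876)/16733 + 30461/n = (9890 - 1*1876)/16733 + 30461/(51/288703) = (9890 - 1876)*(1/16733) + 30461*(288703/51) = 8014*(1/16733) + 8794182083/51 = 8014/16733 + 8794182083/51 = 147153049203553/853383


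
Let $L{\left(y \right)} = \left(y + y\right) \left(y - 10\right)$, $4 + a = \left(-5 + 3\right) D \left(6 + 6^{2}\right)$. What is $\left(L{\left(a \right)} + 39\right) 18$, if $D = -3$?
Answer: $2125566$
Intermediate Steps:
$a = 248$ ($a = -4 + \left(-5 + 3\right) \left(- 3 \left(6 + 6^{2}\right)\right) = -4 - 2 \left(- 3 \left(6 + 36\right)\right) = -4 - 2 \left(\left(-3\right) 42\right) = -4 - -252 = -4 + 252 = 248$)
$L{\left(y \right)} = 2 y \left(-10 + y\right)$
$\left(L{\left(a \right)} + 39\right) 18 = \left(2 \cdot 248 \left(-10 + 248\right) + 39\right) 18 = \left(2 \cdot 248 \cdot 238 + 39\right) 18 = \left(118048 + 39\right) 18 = 118087 \cdot 18 = 2125566$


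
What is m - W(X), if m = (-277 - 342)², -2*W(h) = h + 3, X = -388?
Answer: 765937/2 ≈ 3.8297e+5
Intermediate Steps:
W(h) = -3/2 - h/2 (W(h) = -(h + 3)/2 = -(3 + h)/2 = -3/2 - h/2)
m = 383161 (m = (-619)² = 383161)
m - W(X) = 383161 - (-3/2 - ½*(-388)) = 383161 - (-3/2 + 194) = 383161 - 1*385/2 = 383161 - 385/2 = 765937/2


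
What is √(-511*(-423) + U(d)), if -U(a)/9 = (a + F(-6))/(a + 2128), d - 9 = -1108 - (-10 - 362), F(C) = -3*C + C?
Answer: 2*√11785398333/467 ≈ 464.93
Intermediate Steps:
F(C) = -2*C
d = -727 (d = 9 + (-1108 - (-10 - 362)) = 9 + (-1108 - 1*(-372)) = 9 + (-1108 + 372) = 9 - 736 = -727)
U(a) = -9*(12 + a)/(2128 + a) (U(a) = -9*(a - 2*(-6))/(a + 2128) = -9*(a + 12)/(2128 + a) = -9*(12 + a)/(2128 + a))
√(-511*(-423) + U(d)) = √(-511*(-423) + 9*(-12 - 1*(-727))/(2128 - 727)) = √(216153 + 9*(-12 + 727)/1401) = √(216153 + 9*(1/1401)*715) = √(216153 + 2145/467) = √(100945596/467) = 2*√11785398333/467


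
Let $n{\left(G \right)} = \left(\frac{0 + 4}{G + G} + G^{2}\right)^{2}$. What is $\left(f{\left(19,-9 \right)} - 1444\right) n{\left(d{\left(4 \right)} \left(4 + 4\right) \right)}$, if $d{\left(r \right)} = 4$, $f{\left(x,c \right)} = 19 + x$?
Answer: $- \frac{188733162175}{128} \approx -1.4745 \cdot 10^{9}$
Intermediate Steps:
$n{\left(G \right)} = \left(G^{2} + \frac{2}{G}\right)^{2}$ ($n{\left(G \right)} = \left(\frac{4}{2 G} + G^{2}\right)^{2} = \left(4 \frac{1}{2 G} + G^{2}\right)^{2} = \left(\frac{2}{G} + G^{2}\right)^{2} = \left(G^{2} + \frac{2}{G}\right)^{2}$)
$\left(f{\left(19,-9 \right)} - 1444\right) n{\left(d{\left(4 \right)} \left(4 + 4\right) \right)} = \left(\left(19 + 19\right) - 1444\right) \frac{\left(2 + \left(4 \left(4 + 4\right)\right)^{3}\right)^{2}}{16 \left(4 + 4\right)^{2}} = \left(38 - 1444\right) \frac{\left(2 + \left(4 \cdot 8\right)^{3}\right)^{2}}{1024} = - 1406 \frac{\left(2 + 32^{3}\right)^{2}}{1024} = - 1406 \frac{\left(2 + 32768\right)^{2}}{1024} = - 1406 \frac{32770^{2}}{1024} = - 1406 \cdot \frac{1}{1024} \cdot 1073872900 = \left(-1406\right) \frac{268468225}{256} = - \frac{188733162175}{128}$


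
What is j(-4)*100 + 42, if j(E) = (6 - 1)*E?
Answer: -1958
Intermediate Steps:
j(E) = 5*E
j(-4)*100 + 42 = (5*(-4))*100 + 42 = -20*100 + 42 = -2000 + 42 = -1958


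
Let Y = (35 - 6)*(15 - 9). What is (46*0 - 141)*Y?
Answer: -24534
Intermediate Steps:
Y = 174 (Y = 29*6 = 174)
(46*0 - 141)*Y = (46*0 - 141)*174 = (0 - 141)*174 = -141*174 = -24534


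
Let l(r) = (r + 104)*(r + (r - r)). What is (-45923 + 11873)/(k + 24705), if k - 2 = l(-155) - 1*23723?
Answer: -11350/2963 ≈ -3.8306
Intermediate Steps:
l(r) = r*(104 + r) (l(r) = (104 + r)*(r + 0) = (104 + r)*r = r*(104 + r))
k = -15816 (k = 2 + (-155*(104 - 155) - 1*23723) = 2 + (-155*(-51) - 23723) = 2 + (7905 - 23723) = 2 - 15818 = -15816)
(-45923 + 11873)/(k + 24705) = (-45923 + 11873)/(-15816 + 24705) = -34050/8889 = -34050*1/8889 = -11350/2963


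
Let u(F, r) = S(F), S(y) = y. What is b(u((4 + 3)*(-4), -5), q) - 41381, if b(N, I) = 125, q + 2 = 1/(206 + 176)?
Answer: -41256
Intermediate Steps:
q = -763/382 (q = -2 + 1/(206 + 176) = -2 + 1/382 = -763/382 ≈ -1.9974)
u(F, r) = F
b(u((4 + 3)*(-4), -5), q) - 41381 = 125 - 41381 = -41256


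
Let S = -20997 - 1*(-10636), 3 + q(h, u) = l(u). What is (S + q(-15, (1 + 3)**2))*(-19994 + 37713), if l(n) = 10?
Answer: -183462526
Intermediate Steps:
q(h, u) = 7 (q(h, u) = -3 + 10 = 7)
S = -10361 (S = -20997 + 10636 = -10361)
(S + q(-15, (1 + 3)**2))*(-19994 + 37713) = (-10361 + 7)*(-19994 + 37713) = -10354*17719 = -183462526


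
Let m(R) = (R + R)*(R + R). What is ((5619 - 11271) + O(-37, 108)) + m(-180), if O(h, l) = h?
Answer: 123911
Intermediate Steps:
m(R) = 4*R² (m(R) = (2*R)*(2*R) = 4*R²)
((5619 - 11271) + O(-37, 108)) + m(-180) = ((5619 - 11271) - 37) + 4*(-180)² = (-5652 - 37) + 4*32400 = -5689 + 129600 = 123911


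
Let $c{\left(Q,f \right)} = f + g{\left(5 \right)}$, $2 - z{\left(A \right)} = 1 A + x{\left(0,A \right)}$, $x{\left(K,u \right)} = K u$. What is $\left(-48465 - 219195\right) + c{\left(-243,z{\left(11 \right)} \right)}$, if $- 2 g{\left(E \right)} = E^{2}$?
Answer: $- \frac{535363}{2} \approx -2.6768 \cdot 10^{5}$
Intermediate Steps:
$g{\left(E \right)} = - \frac{E^{2}}{2}$
$z{\left(A \right)} = 2 - A$ ($z{\left(A \right)} = 2 - \left(1 A + 0 A\right) = 2 - \left(A + 0\right) = 2 - A$)
$c{\left(Q,f \right)} = - \frac{25}{2} + f$ ($c{\left(Q,f \right)} = f - \frac{5^{2}}{2} = f - \frac{25}{2} = - \frac{25}{2} + f$)
$\left(-48465 - 219195\right) + c{\left(-243,z{\left(11 \right)} \right)} = \left(-48465 - 219195\right) + \left(- \frac{25}{2} + \left(2 - 11\right)\right) = -267660 - \frac{43}{2} = - \frac{535363}{2}$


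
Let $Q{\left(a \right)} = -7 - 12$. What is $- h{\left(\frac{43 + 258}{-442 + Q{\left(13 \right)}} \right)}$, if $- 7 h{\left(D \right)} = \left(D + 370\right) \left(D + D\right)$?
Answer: $- \frac{14643134}{212521} \approx -68.902$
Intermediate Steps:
$Q{\left(a \right)} = -19$ ($Q{\left(a \right)} = -7 - 12 = -19$)
$h{\left(D \right)} = - \frac{2 D \left(370 + D\right)}{7}$ ($h{\left(D \right)} = - \frac{\left(D + 370\right) \left(D + D\right)}{7} = - \frac{\left(370 + D\right) 2 D}{7} = - \frac{2 D \left(370 + D\right)}{7}$)
$- h{\left(\frac{43 + 258}{-442 + Q{\left(13 \right)}} \right)} = - \frac{\left(-2\right) \frac{43 + 258}{-442 - 19} \left(370 + \frac{43 + 258}{-442 - 19}\right)}{7} = - \frac{\left(-2\right) \frac{301}{-461} \left(370 + \frac{301}{-461}\right)}{7} = - \frac{\left(-2\right) 301 \left(- \frac{1}{461}\right) \left(370 + 301 \left(- \frac{1}{461}\right)\right)}{7} = - \frac{\left(-2\right) \left(-301\right) \left(370 - \frac{301}{461}\right)}{7 \cdot 461} = - \frac{\left(-2\right) \left(-301\right) 170269}{7 \cdot 461 \cdot 461} = \left(-1\right) \frac{14643134}{212521} = - \frac{14643134}{212521}$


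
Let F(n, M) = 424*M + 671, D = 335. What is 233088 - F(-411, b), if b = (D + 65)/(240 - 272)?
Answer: 237717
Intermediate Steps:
b = -25/2 (b = (335 + 65)/(240 - 272) = 400/(-32) = 400*(-1/32) = -25/2 ≈ -12.500)
F(n, M) = 671 + 424*M
233088 - F(-411, b) = 233088 - (671 + 424*(-25/2)) = 233088 - (671 - 5300) = 233088 - 1*(-4629) = 233088 + 4629 = 237717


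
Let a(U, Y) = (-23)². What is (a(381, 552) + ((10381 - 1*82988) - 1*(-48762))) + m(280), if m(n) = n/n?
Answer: -23315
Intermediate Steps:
a(U, Y) = 529
m(n) = 1
(a(381, 552) + ((10381 - 1*82988) - 1*(-48762))) + m(280) = (529 + ((10381 - 1*82988) - 1*(-48762))) + 1 = (529 + ((10381 - 82988) + 48762)) + 1 = (529 + (-72607 + 48762)) + 1 = (529 - 23845) + 1 = -23316 + 1 = -23315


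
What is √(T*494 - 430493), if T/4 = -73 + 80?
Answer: I*√416661 ≈ 645.49*I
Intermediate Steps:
T = 28 (T = 4*(-73 + 80) = 4*7 = 28)
√(T*494 - 430493) = √(28*494 - 430493) = √(13832 - 430493) = √(-416661) = I*√416661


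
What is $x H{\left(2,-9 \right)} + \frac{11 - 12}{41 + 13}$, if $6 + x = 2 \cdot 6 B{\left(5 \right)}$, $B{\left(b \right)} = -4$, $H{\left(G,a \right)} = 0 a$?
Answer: $- \frac{1}{54} \approx -0.018519$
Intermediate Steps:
$H{\left(G,a \right)} = 0$
$x = -54$ ($x = -6 + 2 \cdot 6 \left(-4\right) = -6 + 12 \left(-4\right) = -6 - 48 = -54$)
$x H{\left(2,-9 \right)} + \frac{11 - 12}{41 + 13} = \left(-54\right) 0 + \frac{11 - 12}{41 + 13} = 0 - \frac{1}{54} = - \frac{1}{54}$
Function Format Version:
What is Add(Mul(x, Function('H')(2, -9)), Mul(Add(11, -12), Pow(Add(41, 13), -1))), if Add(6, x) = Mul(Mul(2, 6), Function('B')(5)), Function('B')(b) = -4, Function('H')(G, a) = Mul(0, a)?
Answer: Rational(-1, 54) ≈ -0.018519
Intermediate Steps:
Function('H')(G, a) = 0
x = -54 (x = Add(-6, Mul(Mul(2, 6), -4)) = Add(-6, Mul(12, -4)) = Add(-6, -48) = -54)
Add(Mul(x, Function('H')(2, -9)), Mul(Add(11, -12), Pow(Add(41, 13), -1))) = Add(Mul(-54, 0), Mul(Add(11, -12), Pow(Add(41, 13), -1))) = Add(0, Mul(-1, Pow(54, -1))) = Add(0, Mul(-1, Rational(1, 54))) = Add(0, Rational(-1, 54)) = Rational(-1, 54)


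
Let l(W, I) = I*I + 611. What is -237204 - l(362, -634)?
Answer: -639771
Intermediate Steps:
l(W, I) = 611 + I² (l(W, I) = I² + 611 = 611 + I²)
-237204 - l(362, -634) = -237204 - (611 + (-634)²) = -237204 - (611 + 401956) = -237204 - 1*402567 = -237204 - 402567 = -639771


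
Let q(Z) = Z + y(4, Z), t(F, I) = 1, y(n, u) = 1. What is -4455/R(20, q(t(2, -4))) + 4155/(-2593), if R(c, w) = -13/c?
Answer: 230982285/33709 ≈ 6852.2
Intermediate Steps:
q(Z) = 1 + Z (q(Z) = Z + 1 = 1 + Z)
-4455/R(20, q(t(2, -4))) + 4155/(-2593) = -4455/((-13/20)) + 4155/(-2593) = -4455/((-13*1/20)) + 4155*(-1/2593) = -4455/(-13/20) - 4155/2593 = -4455*(-20/13) - 4155/2593 = 89100/13 - 4155/2593 = 230982285/33709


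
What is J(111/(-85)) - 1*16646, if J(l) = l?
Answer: -1415021/85 ≈ -16647.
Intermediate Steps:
J(111/(-85)) - 1*16646 = 111/(-85) - 1*16646 = 111*(-1/85) - 16646 = -111/85 - 16646 = -1415021/85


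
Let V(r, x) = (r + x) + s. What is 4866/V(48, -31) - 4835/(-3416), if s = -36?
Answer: -16530391/64904 ≈ -254.69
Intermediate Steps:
V(r, x) = -36 + r + x (V(r, x) = (r + x) - 36 = -36 + r + x)
4866/V(48, -31) - 4835/(-3416) = 4866/(-36 + 48 - 31) - 4835/(-3416) = 4866/(-19) - 4835*(-1/3416) = 4866*(-1/19) + 4835/3416 = -4866/19 + 4835/3416 = -16530391/64904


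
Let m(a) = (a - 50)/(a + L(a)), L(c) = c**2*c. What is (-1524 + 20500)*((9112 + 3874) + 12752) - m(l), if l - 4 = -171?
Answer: 2274806463917223/4657630 ≈ 4.8840e+8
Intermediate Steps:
l = -167 (l = 4 - 171 = -167)
L(c) = c**3
m(a) = (-50 + a)/(a + a**3) (m(a) = (a - 50)/(a + a**3) = (-50 + a)/(a + a**3))
(-1524 + 20500)*((9112 + 3874) + 12752) - m(l) = (-1524 + 20500)*((9112 + 3874) + 12752) - (-50 - 167)/(-167 + (-167)**3) = 18976*(12986 + 12752) - (-217)/(-167 - 4657463) = 18976*25738 - (-217)/(-4657630) = 488404288 - (-1)*(-217)/4657630 = 488404288 - 1*217/4657630 = 488404288 - 217/4657630 = 2274806463917223/4657630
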